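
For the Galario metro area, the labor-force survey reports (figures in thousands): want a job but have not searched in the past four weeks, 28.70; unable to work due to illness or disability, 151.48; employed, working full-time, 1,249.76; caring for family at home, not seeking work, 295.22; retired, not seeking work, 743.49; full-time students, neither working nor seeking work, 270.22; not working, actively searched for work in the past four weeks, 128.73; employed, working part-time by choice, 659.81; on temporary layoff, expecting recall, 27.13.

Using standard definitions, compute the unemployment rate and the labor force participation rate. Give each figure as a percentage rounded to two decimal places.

Employed = 1,249.76 + 659.81 = 1,909.57 thousand.
Unemployed = 128.73 + 27.13 = 155.86 thousand (jobless and actively searching, or on temporary layoff).
Labor force = 1,909.57 + 155.86 = 2,065.43 thousand.
Not in labor force = 28.70 + 151.48 + 295.22 + 743.49 + 270.22 = 1,489.11 thousand (those not working and not actively searching are outside the labor force — including those who want a job but have given up searching).
Civilian working-age population = 2,065.43 + 1,489.11 = 3,554.54 thousand.
Unemployment rate = 155.86 / 2,065.43 = 7.55%.
Labor force participation rate = 2,065.43 / 3,554.54 = 58.11%.

Unemployment rate ≈ 7.55%; labor force participation rate ≈ 58.11%.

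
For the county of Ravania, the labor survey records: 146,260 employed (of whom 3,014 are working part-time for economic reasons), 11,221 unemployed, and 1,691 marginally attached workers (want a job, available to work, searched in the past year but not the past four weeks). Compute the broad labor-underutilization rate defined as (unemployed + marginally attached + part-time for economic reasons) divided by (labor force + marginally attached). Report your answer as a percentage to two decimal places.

Labor force = 146,260 + 11,221 = 157,481.
Numerator = 11,221 + 1,691 + 3,014 = 15,926.
Denominator = 157,481 + 1,691 = 159,172.
Broad rate = 15,926 / 159,172 = 10.01%.

Broad underutilization rate ≈ 10.01%.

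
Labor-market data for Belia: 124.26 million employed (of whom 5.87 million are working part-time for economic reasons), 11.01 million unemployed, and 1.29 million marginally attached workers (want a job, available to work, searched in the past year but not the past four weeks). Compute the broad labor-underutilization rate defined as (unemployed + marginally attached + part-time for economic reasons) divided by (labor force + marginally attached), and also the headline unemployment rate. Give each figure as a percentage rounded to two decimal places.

Labor force = 124.26 + 11.01 = 135.27 million.
Numerator = 11.01 + 1.29 + 5.87 = 18.17 million.
Denominator = 135.27 + 1.29 = 136.56 million.
Broad rate = 18.17 / 136.56 = 13.31%.
Headline unemployment rate = 11.01 / 135.27 = 8.14%.

Broad underutilization rate ≈ 13.31%; headline unemployment rate ≈ 8.14%.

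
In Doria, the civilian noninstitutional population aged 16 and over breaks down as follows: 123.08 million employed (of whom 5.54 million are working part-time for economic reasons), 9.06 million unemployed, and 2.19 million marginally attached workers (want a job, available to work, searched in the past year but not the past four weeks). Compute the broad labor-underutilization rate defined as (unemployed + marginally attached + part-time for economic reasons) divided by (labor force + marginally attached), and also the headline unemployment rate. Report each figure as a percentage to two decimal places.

Labor force = 123.08 + 9.06 = 132.14 million.
Numerator = 9.06 + 2.19 + 5.54 = 16.79 million.
Denominator = 132.14 + 2.19 = 134.33 million.
Broad rate = 16.79 / 134.33 = 12.50%.
Headline unemployment rate = 9.06 / 132.14 = 6.86%.

Broad underutilization rate ≈ 12.50%; headline unemployment rate ≈ 6.86%.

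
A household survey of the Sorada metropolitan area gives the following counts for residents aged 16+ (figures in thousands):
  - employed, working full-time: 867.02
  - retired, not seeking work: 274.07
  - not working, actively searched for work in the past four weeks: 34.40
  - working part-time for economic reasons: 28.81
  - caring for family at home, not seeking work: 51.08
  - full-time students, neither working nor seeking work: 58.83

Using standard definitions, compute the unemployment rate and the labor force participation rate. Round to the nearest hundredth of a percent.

Unemployment rate ≈ 3.70%; labor force participation rate ≈ 70.78%.

Employed = 867.02 + 28.81 = 895.83 thousand (anyone who worked, including part-time for economic reasons, counts as employed).
Unemployed = 34.40 thousand.
Labor force = 895.83 + 34.40 = 930.23 thousand.
Not in labor force = 274.07 + 51.08 + 58.83 = 383.98 thousand (those not working and not actively searching are outside the labor force).
Civilian working-age population = 930.23 + 383.98 = 1,314.21 thousand.
Unemployment rate = 34.40 / 930.23 = 3.70%.
Labor force participation rate = 930.23 / 1,314.21 = 70.78%.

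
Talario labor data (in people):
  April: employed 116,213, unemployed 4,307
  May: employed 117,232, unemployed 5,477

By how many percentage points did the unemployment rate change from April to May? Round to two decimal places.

The unemployment rate changed by +0.89 percentage points.

April: labor force = 116,213 + 4,307 = 120,520; u = 4,307/120,520 = 3.57%.
May: labor force = 117,232 + 5,477 = 122,709; u = 5,477/122,709 = 4.46%.
Change = 4.46% − 3.57% = +0.89 pp.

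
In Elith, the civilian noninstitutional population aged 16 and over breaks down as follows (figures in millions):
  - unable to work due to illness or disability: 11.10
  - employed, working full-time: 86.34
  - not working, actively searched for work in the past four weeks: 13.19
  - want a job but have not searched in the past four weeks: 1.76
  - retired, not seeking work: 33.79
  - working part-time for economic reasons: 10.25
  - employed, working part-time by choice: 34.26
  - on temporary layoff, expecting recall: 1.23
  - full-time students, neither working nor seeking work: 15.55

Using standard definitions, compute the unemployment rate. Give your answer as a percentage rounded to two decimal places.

Unemployment rate ≈ 9.93%.

Employed = 86.34 + 10.25 + 34.26 = 130.85 million (anyone who worked, including part-time for economic reasons, counts as employed).
Unemployed = 13.19 + 1.23 = 14.42 million (jobless and actively searching, or on temporary layoff).
Labor force = 130.85 + 14.42 = 145.27 million.
Unemployment rate = 14.42 / 145.27 = 9.93%.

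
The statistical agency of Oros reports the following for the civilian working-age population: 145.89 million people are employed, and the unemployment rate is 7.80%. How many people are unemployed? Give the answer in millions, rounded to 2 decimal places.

Let U be the number unemployed. The labor force is E + U, and U/(E+U) = 0.0780.
So U = 0.0780 × 145.89 / (1 − 0.0780) = 11.3794 / 0.9220 ≈ 12.34 million.

About 12.34 million are unemployed.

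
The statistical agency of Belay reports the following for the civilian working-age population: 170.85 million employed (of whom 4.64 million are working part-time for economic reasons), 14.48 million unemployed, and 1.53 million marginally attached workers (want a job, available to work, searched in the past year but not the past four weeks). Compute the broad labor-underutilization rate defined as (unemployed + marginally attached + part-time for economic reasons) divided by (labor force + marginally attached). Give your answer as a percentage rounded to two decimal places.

Labor force = 170.85 + 14.48 = 185.33 million.
Numerator = 14.48 + 1.53 + 4.64 = 20.65 million.
Denominator = 185.33 + 1.53 = 186.86 million.
Broad rate = 20.65 / 186.86 = 11.05%.

Broad underutilization rate ≈ 11.05%.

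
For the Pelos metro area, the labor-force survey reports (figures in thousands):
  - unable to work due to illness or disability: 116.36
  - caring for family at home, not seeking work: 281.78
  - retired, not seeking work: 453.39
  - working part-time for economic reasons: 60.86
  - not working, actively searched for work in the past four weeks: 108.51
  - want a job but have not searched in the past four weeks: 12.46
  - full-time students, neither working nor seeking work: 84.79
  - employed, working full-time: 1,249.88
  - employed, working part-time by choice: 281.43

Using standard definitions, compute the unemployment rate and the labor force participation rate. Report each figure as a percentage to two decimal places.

Unemployment rate ≈ 6.38%; labor force participation rate ≈ 64.19%.

Employed = 60.86 + 1,249.88 + 281.43 = 1,592.17 thousand (anyone who worked, including part-time for economic reasons, counts as employed).
Unemployed = 108.51 thousand.
Labor force = 1,592.17 + 108.51 = 1,700.68 thousand.
Not in labor force = 116.36 + 281.78 + 453.39 + 12.46 + 84.79 = 948.78 thousand (those not working and not actively searching are outside the labor force — including those who want a job but have given up searching).
Civilian working-age population = 1,700.68 + 948.78 = 2,649.46 thousand.
Unemployment rate = 108.51 / 1,700.68 = 6.38%.
Labor force participation rate = 1,700.68 / 2,649.46 = 64.19%.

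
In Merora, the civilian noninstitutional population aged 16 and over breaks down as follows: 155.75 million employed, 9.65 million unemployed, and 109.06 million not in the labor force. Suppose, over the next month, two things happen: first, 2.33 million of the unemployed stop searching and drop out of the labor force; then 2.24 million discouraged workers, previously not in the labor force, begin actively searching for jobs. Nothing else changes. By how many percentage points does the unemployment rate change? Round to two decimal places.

Initially, labor force = 155.75 + 9.65 = 165.40 million, so u = 9.65/165.40 = 5.83%.
After the first change, unemployed and labor force both fall by 2.33 → E = 155.75, U = 7.32, labor force = 163.07 million.
After the second change, unemployed and labor force both rise by 2.24 → E = 155.75, U = 9.56, labor force = 165.31 million.
New unemployment rate = 9.56 / 165.31 = 5.78%.
Change = 5.78% − 5.83% = −0.05 percentage points.

The unemployment rate changes by −0.05 percentage points.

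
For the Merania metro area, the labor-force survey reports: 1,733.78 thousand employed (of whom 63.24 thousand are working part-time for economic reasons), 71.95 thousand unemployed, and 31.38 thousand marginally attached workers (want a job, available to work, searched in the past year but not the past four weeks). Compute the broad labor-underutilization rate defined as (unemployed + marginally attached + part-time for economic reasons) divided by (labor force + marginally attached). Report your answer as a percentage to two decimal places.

Broad underutilization rate ≈ 9.07%.

Labor force = 1,733.78 + 71.95 = 1,805.73 thousand.
Numerator = 71.95 + 31.38 + 63.24 = 166.57 thousand.
Denominator = 1,805.73 + 31.38 = 1,837.11 thousand.
Broad rate = 166.57 / 1,837.11 = 9.07%.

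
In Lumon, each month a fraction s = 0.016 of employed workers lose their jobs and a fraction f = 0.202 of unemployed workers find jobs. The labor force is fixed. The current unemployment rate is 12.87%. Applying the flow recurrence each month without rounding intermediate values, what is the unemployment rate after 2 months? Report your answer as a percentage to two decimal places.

With a fixed labor force, u_{t+1} = u_t + s·(1−u_t) − f·u_t = u_t·(1−s−f) + s.
Here 1−s−f = 0.782 and s = 0.016.
u_1 = 0.128700 × 0.782 + 0.016 = 0.116643.
u_2 = 0.116643 × 0.782 + 0.016 = 0.107215.

Unemployment rate after two months ≈ 10.72%.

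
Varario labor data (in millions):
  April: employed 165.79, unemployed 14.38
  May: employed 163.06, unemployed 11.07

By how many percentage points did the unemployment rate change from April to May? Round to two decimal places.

April: labor force = 165.79 + 14.38 = 180.17; u = 14.38/180.17 = 7.98%.
May: labor force = 163.06 + 11.07 = 174.13; u = 11.07/174.13 = 6.36%.
Change = 6.36% − 7.98% = −1.62 pp.

The unemployment rate changed by −1.62 percentage points.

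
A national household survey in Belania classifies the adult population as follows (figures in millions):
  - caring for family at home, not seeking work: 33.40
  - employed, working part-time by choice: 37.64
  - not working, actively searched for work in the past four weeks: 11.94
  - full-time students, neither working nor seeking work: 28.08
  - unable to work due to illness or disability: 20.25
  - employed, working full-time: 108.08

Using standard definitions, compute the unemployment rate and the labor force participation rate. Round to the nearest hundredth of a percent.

Unemployment rate ≈ 7.57%; labor force participation rate ≈ 65.86%.

Employed = 37.64 + 108.08 = 145.72 million.
Unemployed = 11.94 million.
Labor force = 145.72 + 11.94 = 157.66 million.
Not in labor force = 33.40 + 28.08 + 20.25 = 81.73 million (those not working and not actively searching are outside the labor force).
Civilian working-age population = 157.66 + 81.73 = 239.39 million.
Unemployment rate = 11.94 / 157.66 = 7.57%.
Labor force participation rate = 157.66 / 239.39 = 65.86%.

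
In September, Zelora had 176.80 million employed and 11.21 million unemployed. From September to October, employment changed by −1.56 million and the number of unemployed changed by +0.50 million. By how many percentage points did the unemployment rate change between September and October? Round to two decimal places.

September: labor force = 176.80 + 11.21 = 188.01; u = 11.21/188.01 = 5.96%.
October: labor force = 175.24 + 11.71 = 186.95; u = 11.71/186.95 = 6.26%.
Change = 6.26% − 5.96% = +0.30 pp.

The unemployment rate changed by +0.30 percentage points.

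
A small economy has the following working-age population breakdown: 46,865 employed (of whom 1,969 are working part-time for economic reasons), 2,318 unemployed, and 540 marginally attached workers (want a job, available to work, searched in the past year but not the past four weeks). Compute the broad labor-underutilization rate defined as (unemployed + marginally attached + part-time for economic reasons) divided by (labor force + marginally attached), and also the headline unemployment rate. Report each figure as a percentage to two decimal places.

Broad underutilization rate ≈ 9.71%; headline unemployment rate ≈ 4.71%.

Labor force = 46,865 + 2,318 = 49,183.
Numerator = 2,318 + 540 + 1,969 = 4,827.
Denominator = 49,183 + 540 = 49,723.
Broad rate = 4,827 / 49,723 = 9.71%.
Headline unemployment rate = 2,318 / 49,183 = 4.71%.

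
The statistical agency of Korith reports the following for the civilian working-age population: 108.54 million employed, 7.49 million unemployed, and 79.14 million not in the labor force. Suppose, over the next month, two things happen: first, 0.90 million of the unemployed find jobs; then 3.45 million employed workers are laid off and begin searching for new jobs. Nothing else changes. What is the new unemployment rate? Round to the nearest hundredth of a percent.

Initially, labor force = 108.54 + 7.49 = 116.03 million, so u = 7.49/116.03 = 6.46%.
After the first change, unemployed falls and employed rises by 0.90; labor force unchanged → E = 109.44, U = 6.59, labor force = 116.03 million.
After the second change, employed falls and unemployed rises by 3.45; labor force unchanged → E = 105.99, U = 10.04, labor force = 116.03 million.
New unemployment rate = 10.04 / 116.03 = 8.65%.

New unemployment rate ≈ 8.65%.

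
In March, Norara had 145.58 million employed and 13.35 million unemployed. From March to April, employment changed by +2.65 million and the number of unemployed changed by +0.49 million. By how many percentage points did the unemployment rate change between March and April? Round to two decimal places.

March: labor force = 145.58 + 13.35 = 158.93; u = 13.35/158.93 = 8.40%.
April: labor force = 148.23 + 13.84 = 162.07; u = 13.84/162.07 = 8.54%.
Change = 8.54% − 8.40% = +0.14 pp.

The unemployment rate changed by +0.14 percentage points.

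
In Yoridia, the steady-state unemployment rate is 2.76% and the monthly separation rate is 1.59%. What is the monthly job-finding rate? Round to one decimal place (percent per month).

From u* = s/(s+f): f = s·(1−u)/u.
f = 1.59 × (1 − 0.0276) / 0.0276 = 1.5461 / 0.0276 ≈ 56.0% per month.

Job-finding rate ≈ 56.0% per month.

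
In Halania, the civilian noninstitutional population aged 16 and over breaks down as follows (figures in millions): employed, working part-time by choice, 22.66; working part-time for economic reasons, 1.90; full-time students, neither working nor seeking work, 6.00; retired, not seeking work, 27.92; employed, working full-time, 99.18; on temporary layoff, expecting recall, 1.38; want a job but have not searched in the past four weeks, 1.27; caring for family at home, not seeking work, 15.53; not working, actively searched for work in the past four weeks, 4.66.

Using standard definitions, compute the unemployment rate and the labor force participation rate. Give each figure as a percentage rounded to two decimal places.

Unemployment rate ≈ 4.65%; labor force participation rate ≈ 71.90%.

Employed = 22.66 + 1.90 + 99.18 = 123.74 million (anyone who worked, including part-time for economic reasons, counts as employed).
Unemployed = 1.38 + 4.66 = 6.04 million (jobless and actively searching, or on temporary layoff).
Labor force = 123.74 + 6.04 = 129.78 million.
Not in labor force = 6.00 + 27.92 + 1.27 + 15.53 = 50.72 million (those not working and not actively searching are outside the labor force — including those who want a job but have given up searching).
Civilian working-age population = 129.78 + 50.72 = 180.50 million.
Unemployment rate = 6.04 / 129.78 = 4.65%.
Labor force participation rate = 129.78 / 180.50 = 71.90%.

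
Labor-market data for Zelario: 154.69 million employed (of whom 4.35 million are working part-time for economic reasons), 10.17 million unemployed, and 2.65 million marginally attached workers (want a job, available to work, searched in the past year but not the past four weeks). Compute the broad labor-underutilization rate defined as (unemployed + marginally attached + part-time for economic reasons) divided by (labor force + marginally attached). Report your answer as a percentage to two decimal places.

Broad underutilization rate ≈ 10.25%.

Labor force = 154.69 + 10.17 = 164.86 million.
Numerator = 10.17 + 2.65 + 4.35 = 17.17 million.
Denominator = 164.86 + 2.65 = 167.51 million.
Broad rate = 17.17 / 167.51 = 10.25%.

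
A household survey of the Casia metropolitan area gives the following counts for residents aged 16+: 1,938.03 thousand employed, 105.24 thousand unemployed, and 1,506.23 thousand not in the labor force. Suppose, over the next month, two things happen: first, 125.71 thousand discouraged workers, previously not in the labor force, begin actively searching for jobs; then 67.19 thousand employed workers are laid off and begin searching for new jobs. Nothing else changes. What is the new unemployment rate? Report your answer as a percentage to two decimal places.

New unemployment rate ≈ 13.75%.

Initially, labor force = 1,938.03 + 105.24 = 2,043.27 thousand, so u = 105.24/2,043.27 = 5.15%.
After the first change, unemployed and labor force both rise by 125.71 → E = 1,938.03, U = 230.95, labor force = 2,168.98 thousand.
After the second change, employed falls and unemployed rises by 67.19; labor force unchanged → E = 1,870.84, U = 298.14, labor force = 2,168.98 thousand.
New unemployment rate = 298.14 / 2,168.98 = 13.75%.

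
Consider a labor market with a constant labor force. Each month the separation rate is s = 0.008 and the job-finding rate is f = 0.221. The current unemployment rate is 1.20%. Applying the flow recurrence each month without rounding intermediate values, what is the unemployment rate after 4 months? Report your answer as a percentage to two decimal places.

Unemployment rate after four months ≈ 2.68%.

With a fixed labor force, u_{t+1} = u_t + s·(1−u_t) − f·u_t = u_t·(1−s−f) + s.
Here 1−s−f = 0.771 and s = 0.008.
u_1 = 0.012000 × 0.771 + 0.008 = 0.017252.
u_2 = 0.017252 × 0.771 + 0.008 = 0.021301.
u_3 = 0.021301 × 0.771 + 0.008 = 0.024423.
u_4 = 0.024423 × 0.771 + 0.008 = 0.026830.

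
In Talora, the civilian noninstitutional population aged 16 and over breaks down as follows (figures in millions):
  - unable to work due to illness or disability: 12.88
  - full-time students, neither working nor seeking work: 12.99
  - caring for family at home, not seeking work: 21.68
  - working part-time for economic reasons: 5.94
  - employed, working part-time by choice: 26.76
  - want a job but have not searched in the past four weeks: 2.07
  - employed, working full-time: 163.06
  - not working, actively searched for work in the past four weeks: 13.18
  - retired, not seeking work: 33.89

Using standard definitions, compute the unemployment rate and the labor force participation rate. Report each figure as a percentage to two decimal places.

Employed = 5.94 + 26.76 + 163.06 = 195.76 million (anyone who worked, including part-time for economic reasons, counts as employed).
Unemployed = 13.18 million.
Labor force = 195.76 + 13.18 = 208.94 million.
Not in labor force = 12.88 + 12.99 + 21.68 + 2.07 + 33.89 = 83.51 million (those not working and not actively searching are outside the labor force — including those who want a job but have given up searching).
Civilian working-age population = 208.94 + 83.51 = 292.45 million.
Unemployment rate = 13.18 / 208.94 = 6.31%.
Labor force participation rate = 208.94 / 292.45 = 71.44%.

Unemployment rate ≈ 6.31%; labor force participation rate ≈ 71.44%.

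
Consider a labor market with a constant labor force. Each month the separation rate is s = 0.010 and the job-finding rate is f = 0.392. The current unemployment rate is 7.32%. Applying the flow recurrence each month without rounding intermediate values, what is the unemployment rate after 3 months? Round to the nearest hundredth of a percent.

Unemployment rate after three months ≈ 3.52%.

With a fixed labor force, u_{t+1} = u_t + s·(1−u_t) − f·u_t = u_t·(1−s−f) + s.
Here 1−s−f = 0.598 and s = 0.010.
u_1 = 0.073200 × 0.598 + 0.010 = 0.053774.
u_2 = 0.053774 × 0.598 + 0.010 = 0.042157.
u_3 = 0.042157 × 0.598 + 0.010 = 0.035210.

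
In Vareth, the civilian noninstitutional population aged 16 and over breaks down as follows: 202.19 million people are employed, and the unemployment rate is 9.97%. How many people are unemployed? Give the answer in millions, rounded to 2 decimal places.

Let U be the number unemployed. The labor force is E + U, and U/(E+U) = 0.0997.
So U = 0.0997 × 202.19 / (1 − 0.0997) = 20.1583 / 0.9003 ≈ 22.39 million.

About 22.39 million are unemployed.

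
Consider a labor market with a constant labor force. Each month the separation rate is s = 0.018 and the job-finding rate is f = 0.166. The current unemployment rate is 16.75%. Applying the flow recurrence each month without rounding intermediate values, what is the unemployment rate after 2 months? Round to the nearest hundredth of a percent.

Unemployment rate after two months ≈ 14.42%.

With a fixed labor force, u_{t+1} = u_t + s·(1−u_t) − f·u_t = u_t·(1−s−f) + s.
Here 1−s−f = 0.816 and s = 0.018.
u_1 = 0.167500 × 0.816 + 0.018 = 0.154680.
u_2 = 0.154680 × 0.816 + 0.018 = 0.144219.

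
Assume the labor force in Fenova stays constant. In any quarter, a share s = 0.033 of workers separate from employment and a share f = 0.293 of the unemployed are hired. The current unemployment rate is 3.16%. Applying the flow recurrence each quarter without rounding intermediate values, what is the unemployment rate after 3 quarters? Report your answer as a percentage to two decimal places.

With a fixed labor force, u_{t+1} = u_t + s·(1−u_t) − f·u_t = u_t·(1−s−f) + s.
Here 1−s−f = 0.674 and s = 0.033.
u_1 = 0.031600 × 0.674 + 0.033 = 0.054298.
u_2 = 0.054298 × 0.674 + 0.033 = 0.069597.
u_3 = 0.069597 × 0.674 + 0.033 = 0.079908.

Unemployment rate after three quarters ≈ 7.99%.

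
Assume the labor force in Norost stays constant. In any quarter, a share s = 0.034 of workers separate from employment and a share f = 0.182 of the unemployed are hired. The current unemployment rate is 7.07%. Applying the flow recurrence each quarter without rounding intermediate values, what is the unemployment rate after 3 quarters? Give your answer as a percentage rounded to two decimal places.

Unemployment rate after three quarters ≈ 11.56%.

With a fixed labor force, u_{t+1} = u_t + s·(1−u_t) − f·u_t = u_t·(1−s−f) + s.
Here 1−s−f = 0.784 and s = 0.034.
u_1 = 0.070700 × 0.784 + 0.034 = 0.089429.
u_2 = 0.089429 × 0.784 + 0.034 = 0.104112.
u_3 = 0.104112 × 0.784 + 0.034 = 0.115624.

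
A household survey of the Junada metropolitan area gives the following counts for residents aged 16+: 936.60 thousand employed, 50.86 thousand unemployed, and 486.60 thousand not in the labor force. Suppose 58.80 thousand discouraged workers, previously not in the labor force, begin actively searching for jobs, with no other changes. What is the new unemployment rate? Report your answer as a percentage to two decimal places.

Initially, labor force = 936.60 + 50.86 = 987.46 thousand, so u = 50.86/987.46 = 5.15%.
After the change, unemployed and labor force both rise by 58.80 → E = 936.60, U = 109.66, labor force = 1,046.26 thousand.
New unemployment rate = 109.66 / 1,046.26 = 10.48%.

New unemployment rate ≈ 10.48%.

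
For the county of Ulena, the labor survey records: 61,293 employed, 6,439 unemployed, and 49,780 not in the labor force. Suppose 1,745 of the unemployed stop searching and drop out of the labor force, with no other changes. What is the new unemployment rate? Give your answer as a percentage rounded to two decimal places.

New unemployment rate ≈ 7.11%.

Initially, labor force = 61,293 + 6,439 = 67,732, so u = 6,439/67,732 = 9.51%.
After the change, unemployed and labor force both fall by 1,745 → E = 61,293, U = 4,694, labor force = 65,987.
New unemployment rate = 4,694 / 65,987 = 7.11%.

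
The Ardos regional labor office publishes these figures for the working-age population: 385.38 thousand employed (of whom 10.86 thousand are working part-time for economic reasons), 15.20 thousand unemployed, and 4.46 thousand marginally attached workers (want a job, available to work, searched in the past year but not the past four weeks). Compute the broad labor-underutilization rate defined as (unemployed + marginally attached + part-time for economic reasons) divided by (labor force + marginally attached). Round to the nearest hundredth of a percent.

Labor force = 385.38 + 15.20 = 400.58 thousand.
Numerator = 15.20 + 4.46 + 10.86 = 30.52 thousand.
Denominator = 400.58 + 4.46 = 405.04 thousand.
Broad rate = 30.52 / 405.04 = 7.54%.

Broad underutilization rate ≈ 7.54%.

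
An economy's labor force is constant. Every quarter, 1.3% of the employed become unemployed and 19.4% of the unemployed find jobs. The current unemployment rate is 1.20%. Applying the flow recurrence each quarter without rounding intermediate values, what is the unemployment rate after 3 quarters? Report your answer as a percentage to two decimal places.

Unemployment rate after three quarters ≈ 3.75%.

With a fixed labor force, u_{t+1} = u_t + s·(1−u_t) − f·u_t = u_t·(1−s−f) + s.
Here 1−s−f = 0.793 and s = 0.013.
u_1 = 0.012000 × 0.793 + 0.013 = 0.022516.
u_2 = 0.022516 × 0.793 + 0.013 = 0.030855.
u_3 = 0.030855 × 0.793 + 0.013 = 0.037468.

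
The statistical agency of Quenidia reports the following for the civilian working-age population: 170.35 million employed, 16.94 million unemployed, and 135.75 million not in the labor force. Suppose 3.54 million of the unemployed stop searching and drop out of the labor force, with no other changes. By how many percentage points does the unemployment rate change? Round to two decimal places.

The unemployment rate changes by −1.75 percentage points.

Initially, labor force = 170.35 + 16.94 = 187.29 million, so u = 16.94/187.29 = 9.04%.
After the change, unemployed and labor force both fall by 3.54 → E = 170.35, U = 13.40, labor force = 183.75 million.
New unemployment rate = 13.40 / 183.75 = 7.29%.
Change = 7.29% − 9.04% = −1.75 percentage points.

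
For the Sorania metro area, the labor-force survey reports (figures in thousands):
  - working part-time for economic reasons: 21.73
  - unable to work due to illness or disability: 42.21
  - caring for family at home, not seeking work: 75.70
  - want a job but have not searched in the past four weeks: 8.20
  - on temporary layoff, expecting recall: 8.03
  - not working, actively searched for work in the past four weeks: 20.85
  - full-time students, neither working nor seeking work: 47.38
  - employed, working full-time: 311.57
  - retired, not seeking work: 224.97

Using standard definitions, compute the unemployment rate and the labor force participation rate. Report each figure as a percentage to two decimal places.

Employed = 21.73 + 311.57 = 333.30 thousand (anyone who worked, including part-time for economic reasons, counts as employed).
Unemployed = 8.03 + 20.85 = 28.88 thousand (jobless and actively searching, or on temporary layoff).
Labor force = 333.30 + 28.88 = 362.18 thousand.
Not in labor force = 42.21 + 75.70 + 8.20 + 47.38 + 224.97 = 398.46 thousand (those not working and not actively searching are outside the labor force — including those who want a job but have given up searching).
Civilian working-age population = 362.18 + 398.46 = 760.64 thousand.
Unemployment rate = 28.88 / 362.18 = 7.97%.
Labor force participation rate = 362.18 / 760.64 = 47.62%.

Unemployment rate ≈ 7.97%; labor force participation rate ≈ 47.62%.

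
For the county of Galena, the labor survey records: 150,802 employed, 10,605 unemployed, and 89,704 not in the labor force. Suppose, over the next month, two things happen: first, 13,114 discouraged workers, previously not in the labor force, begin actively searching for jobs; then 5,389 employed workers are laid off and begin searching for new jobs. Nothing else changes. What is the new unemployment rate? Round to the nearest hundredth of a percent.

Initially, labor force = 150,802 + 10,605 = 161,407, so u = 10,605/161,407 = 6.57%.
After the first change, unemployed and labor force both rise by 13,114 → E = 150,802, U = 23,719, labor force = 174,521.
After the second change, employed falls and unemployed rises by 5,389; labor force unchanged → E = 145,413, U = 29,108, labor force = 174,521.
New unemployment rate = 29,108 / 174,521 = 16.68%.

New unemployment rate ≈ 16.68%.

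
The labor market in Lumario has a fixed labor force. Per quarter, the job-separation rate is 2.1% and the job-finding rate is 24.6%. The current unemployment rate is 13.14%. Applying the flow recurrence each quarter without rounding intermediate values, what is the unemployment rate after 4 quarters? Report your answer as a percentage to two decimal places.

With a fixed labor force, u_{t+1} = u_t + s·(1−u_t) − f·u_t = u_t·(1−s−f) + s.
Here 1−s−f = 0.733 and s = 0.021.
u_1 = 0.131400 × 0.733 + 0.021 = 0.117316.
u_2 = 0.117316 × 0.733 + 0.021 = 0.106993.
u_3 = 0.106993 × 0.733 + 0.021 = 0.099426.
u_4 = 0.099426 × 0.733 + 0.021 = 0.093879.

Unemployment rate after four quarters ≈ 9.39%.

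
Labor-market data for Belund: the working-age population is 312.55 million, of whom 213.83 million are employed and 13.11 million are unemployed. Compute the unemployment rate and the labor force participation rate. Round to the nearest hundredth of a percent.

Unemployment rate ≈ 5.78%; labor force participation rate ≈ 72.61%.

Labor force = employed + unemployed = 213.83 + 13.11 = 226.94 million.
Unemployment rate = 13.11 / 226.94 = 5.78%.
Labor force participation rate = 226.94 / 312.55 = 72.61%.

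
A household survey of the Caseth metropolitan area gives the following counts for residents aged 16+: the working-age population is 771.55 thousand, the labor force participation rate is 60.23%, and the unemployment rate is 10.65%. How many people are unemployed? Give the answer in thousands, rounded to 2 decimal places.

About 49.49 thousand are unemployed.

Labor force = 0.6023 × 771.55 = 464.70 thousand.
Unemployed = 0.1065 × 464.70 ≈ 49.49 thousand.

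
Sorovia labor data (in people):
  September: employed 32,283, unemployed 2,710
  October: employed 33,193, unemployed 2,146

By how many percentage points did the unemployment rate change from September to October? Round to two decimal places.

September: labor force = 32,283 + 2,710 = 34,993; u = 2,710/34,993 = 7.74%.
October: labor force = 33,193 + 2,146 = 35,339; u = 2,146/35,339 = 6.07%.
Change = 6.07% − 7.74% = −1.67 pp.

The unemployment rate changed by −1.67 percentage points.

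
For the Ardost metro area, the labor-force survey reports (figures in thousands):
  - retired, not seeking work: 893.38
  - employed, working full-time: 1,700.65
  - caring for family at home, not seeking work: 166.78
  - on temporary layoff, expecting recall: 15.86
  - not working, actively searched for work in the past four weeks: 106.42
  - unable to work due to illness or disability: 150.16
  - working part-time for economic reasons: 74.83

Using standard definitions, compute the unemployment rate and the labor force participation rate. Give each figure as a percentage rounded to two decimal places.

Employed = 1,700.65 + 74.83 = 1,775.48 thousand (anyone who worked, including part-time for economic reasons, counts as employed).
Unemployed = 15.86 + 106.42 = 122.28 thousand (jobless and actively searching, or on temporary layoff).
Labor force = 1,775.48 + 122.28 = 1,897.76 thousand.
Not in labor force = 893.38 + 166.78 + 150.16 = 1,210.32 thousand (those not working and not actively searching are outside the labor force).
Civilian working-age population = 1,897.76 + 1,210.32 = 3,108.08 thousand.
Unemployment rate = 122.28 / 1,897.76 = 6.44%.
Labor force participation rate = 1,897.76 / 3,108.08 = 61.06%.

Unemployment rate ≈ 6.44%; labor force participation rate ≈ 61.06%.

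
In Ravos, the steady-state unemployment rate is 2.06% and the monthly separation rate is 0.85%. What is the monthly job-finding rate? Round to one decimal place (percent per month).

From u* = s/(s+f): f = s·(1−u)/u.
f = 0.85 × (1 − 0.0206) / 0.0206 = 0.8325 / 0.0206 ≈ 40.4% per month.

Job-finding rate ≈ 40.4% per month.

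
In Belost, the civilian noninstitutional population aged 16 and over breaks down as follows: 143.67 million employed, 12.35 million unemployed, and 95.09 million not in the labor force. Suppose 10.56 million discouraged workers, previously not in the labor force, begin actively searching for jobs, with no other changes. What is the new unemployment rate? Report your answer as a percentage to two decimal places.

Initially, labor force = 143.67 + 12.35 = 156.02 million, so u = 12.35/156.02 = 7.92%.
After the change, unemployed and labor force both rise by 10.56 → E = 143.67, U = 22.91, labor force = 166.58 million.
New unemployment rate = 22.91 / 166.58 = 13.75%.

New unemployment rate ≈ 13.75%.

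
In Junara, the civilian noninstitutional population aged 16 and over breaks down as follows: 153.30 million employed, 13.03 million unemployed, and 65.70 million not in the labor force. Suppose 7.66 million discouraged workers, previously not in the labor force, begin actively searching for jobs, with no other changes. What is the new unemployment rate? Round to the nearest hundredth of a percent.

Initially, labor force = 153.30 + 13.03 = 166.33 million, so u = 13.03/166.33 = 7.83%.
After the change, unemployed and labor force both rise by 7.66 → E = 153.30, U = 20.69, labor force = 173.99 million.
New unemployment rate = 20.69 / 173.99 = 11.89%.

New unemployment rate ≈ 11.89%.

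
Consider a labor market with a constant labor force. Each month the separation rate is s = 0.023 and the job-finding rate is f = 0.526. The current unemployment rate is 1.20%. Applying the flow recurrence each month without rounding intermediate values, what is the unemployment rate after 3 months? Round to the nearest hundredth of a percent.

With a fixed labor force, u_{t+1} = u_t + s·(1−u_t) − f·u_t = u_t·(1−s−f) + s.
Here 1−s−f = 0.451 and s = 0.023.
u_1 = 0.012000 × 0.451 + 0.023 = 0.028412.
u_2 = 0.028412 × 0.451 + 0.023 = 0.035814.
u_3 = 0.035814 × 0.451 + 0.023 = 0.039152.

Unemployment rate after three months ≈ 3.92%.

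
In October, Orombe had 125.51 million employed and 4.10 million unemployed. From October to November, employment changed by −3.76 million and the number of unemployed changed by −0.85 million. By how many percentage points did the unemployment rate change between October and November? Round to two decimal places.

October: labor force = 125.51 + 4.10 = 129.61; u = 4.10/129.61 = 3.16%.
November: labor force = 121.75 + 3.25 = 125.00; u = 3.25/125.00 = 2.60%.
Change = 2.60% − 3.16% = −0.56 pp.

The unemployment rate changed by −0.56 percentage points.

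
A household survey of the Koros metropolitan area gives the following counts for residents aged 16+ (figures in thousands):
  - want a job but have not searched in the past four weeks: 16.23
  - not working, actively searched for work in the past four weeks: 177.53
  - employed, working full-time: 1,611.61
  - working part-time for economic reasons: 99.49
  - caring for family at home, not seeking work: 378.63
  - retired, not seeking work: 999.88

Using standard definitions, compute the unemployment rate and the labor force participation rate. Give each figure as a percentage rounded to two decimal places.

Unemployment rate ≈ 9.40%; labor force participation rate ≈ 57.52%.

Employed = 1,611.61 + 99.49 = 1,711.10 thousand (anyone who worked, including part-time for economic reasons, counts as employed).
Unemployed = 177.53 thousand.
Labor force = 1,711.10 + 177.53 = 1,888.63 thousand.
Not in labor force = 16.23 + 378.63 + 999.88 = 1,394.74 thousand (those not working and not actively searching are outside the labor force — including those who want a job but have given up searching).
Civilian working-age population = 1,888.63 + 1,394.74 = 3,283.37 thousand.
Unemployment rate = 177.53 / 1,888.63 = 9.40%.
Labor force participation rate = 1,888.63 / 3,283.37 = 57.52%.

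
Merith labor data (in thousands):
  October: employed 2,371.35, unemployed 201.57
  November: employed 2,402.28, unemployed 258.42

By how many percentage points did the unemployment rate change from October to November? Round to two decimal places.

The unemployment rate changed by +1.88 percentage points.

October: labor force = 2,371.35 + 201.57 = 2,572.92; u = 201.57/2,572.92 = 7.83%.
November: labor force = 2,402.28 + 258.42 = 2,660.70; u = 258.42/2,660.70 = 9.71%.
Change = 9.71% − 7.83% = +1.88 pp.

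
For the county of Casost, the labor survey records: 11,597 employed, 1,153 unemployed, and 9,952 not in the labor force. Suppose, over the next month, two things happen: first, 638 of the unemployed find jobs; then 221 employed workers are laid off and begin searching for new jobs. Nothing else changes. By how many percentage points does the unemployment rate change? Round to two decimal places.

The unemployment rate changes by −3.27 percentage points.

Initially, labor force = 11,597 + 1,153 = 12,750, so u = 1,153/12,750 = 9.04%.
After the first change, unemployed falls and employed rises by 638; labor force unchanged → E = 12,235, U = 515, labor force = 12,750.
After the second change, employed falls and unemployed rises by 221; labor force unchanged → E = 12,014, U = 736, labor force = 12,750.
New unemployment rate = 736 / 12,750 = 5.77%.
Change = 5.77% − 9.04% = −3.27 percentage points.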